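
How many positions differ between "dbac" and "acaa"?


Comparing "dbac" and "acaa" position by position:
  Position 0: 'd' vs 'a' => DIFFER
  Position 1: 'b' vs 'c' => DIFFER
  Position 2: 'a' vs 'a' => same
  Position 3: 'c' vs 'a' => DIFFER
Positions that differ: 3

3


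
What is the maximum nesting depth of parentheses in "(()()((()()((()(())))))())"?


Input: "(()()((()()((()(())))))())"
Tracking depth:
  Position 0 '(': depth becomes 1
  Position 1 '(': depth becomes 2
  Position 2 ')': depth becomes 1
  Position 3 '(': depth becomes 2
  Position 4 ')': depth becomes 1
  Position 5 '(': depth becomes 2
  Position 6 '(': depth becomes 3
  Position 7 '(': depth becomes 4
  Position 8 ')': depth becomes 3
  Position 9 '(': depth becomes 4
  Position 10 ')': depth becomes 3
  Position 11 '(': depth becomes 4
  Position 12 '(': depth becomes 5
  Position 13 '(': depth becomes 6
  Position 14 ')': depth becomes 5
  Position 15 '(': depth becomes 6
  Position 16 '(': depth becomes 7
  Position 17 ')': depth becomes 6
  Position 18 ')': depth becomes 5
  Position 19 ')': depth becomes 4
  Position 20 ')': depth becomes 3
  Position 21 ')': depth becomes 2
  Position 22 ')': depth becomes 1
  Position 23 '(': depth becomes 2
  Position 24 ')': depth becomes 1
  Position 25 ')': depth becomes 0
Maximum depth reached: 7

7


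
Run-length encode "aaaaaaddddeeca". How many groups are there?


Input: aaaaaaddddeeca
Scanning for consecutive runs:
  Group 1: 'a' x 6 (positions 0-5)
  Group 2: 'd' x 4 (positions 6-9)
  Group 3: 'e' x 2 (positions 10-11)
  Group 4: 'c' x 1 (positions 12-12)
  Group 5: 'a' x 1 (positions 13-13)
Total groups: 5

5


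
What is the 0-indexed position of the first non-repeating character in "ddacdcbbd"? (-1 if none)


Input: ddacdcbbd
Character frequencies:
  'a': 1
  'b': 2
  'c': 2
  'd': 4
Scanning left to right for freq == 1:
  Position 0 ('d'): freq=4, skip
  Position 1 ('d'): freq=4, skip
  Position 2 ('a'): unique! => answer = 2

2


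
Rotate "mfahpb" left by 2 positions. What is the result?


Input: "mfahpb", rotate left by 2
First 2 characters: "mf"
Remaining characters: "ahpb"
Concatenate remaining + first: "ahpb" + "mf" = "ahpbmf"

ahpbmf


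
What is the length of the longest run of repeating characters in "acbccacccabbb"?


Input: "acbccacccabbb"
Scanning for longest run:
  Position 1 ('c'): new char, reset run to 1
  Position 2 ('b'): new char, reset run to 1
  Position 3 ('c'): new char, reset run to 1
  Position 4 ('c'): continues run of 'c', length=2
  Position 5 ('a'): new char, reset run to 1
  Position 6 ('c'): new char, reset run to 1
  Position 7 ('c'): continues run of 'c', length=2
  Position 8 ('c'): continues run of 'c', length=3
  Position 9 ('a'): new char, reset run to 1
  Position 10 ('b'): new char, reset run to 1
  Position 11 ('b'): continues run of 'b', length=2
  Position 12 ('b'): continues run of 'b', length=3
Longest run: 'c' with length 3

3


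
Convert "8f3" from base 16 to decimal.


Input: "8f3" in base 16
Positional expansion:
  Digit '8' (value 8) x 16^2 = 2048
  Digit 'f' (value 15) x 16^1 = 240
  Digit '3' (value 3) x 16^0 = 3
Sum = 2291

2291


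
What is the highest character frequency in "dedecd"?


Input: dedecd
Character counts:
  'c': 1
  'd': 3
  'e': 2
Maximum frequency: 3

3


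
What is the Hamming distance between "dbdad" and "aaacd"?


Comparing "dbdad" and "aaacd" position by position:
  Position 0: 'd' vs 'a' => differ
  Position 1: 'b' vs 'a' => differ
  Position 2: 'd' vs 'a' => differ
  Position 3: 'a' vs 'c' => differ
  Position 4: 'd' vs 'd' => same
Total differences (Hamming distance): 4

4


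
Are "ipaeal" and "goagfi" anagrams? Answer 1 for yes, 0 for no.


Strings: "ipaeal", "goagfi"
Sorted first:  aaeilp
Sorted second: afggio
Differ at position 1: 'a' vs 'f' => not anagrams

0


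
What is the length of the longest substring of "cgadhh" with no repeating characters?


Input: "cgadhh"
Sliding window (track last position of each char):
  Position 0 ('c'): window [0,0] length 1 -- new best
  Position 1 ('g'): window [0,1] length 2 -- new best
  Position 2 ('a'): window [0,2] length 3 -- new best
  Position 3 ('d'): window [0,3] length 4 -- new best
  Position 4 ('h'): window [0,4] length 5 -- new best
  Position 5 ('h'): repeat (last at 4), move window start to 5
  Position 5 ('h'): window [5,5] length 1
Longest substring with no repeats: "cgadh" with length 5

5


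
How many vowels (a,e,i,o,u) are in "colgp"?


Input: colgp
Checking each character:
  'c' at position 0: consonant
  'o' at position 1: vowel (running total: 1)
  'l' at position 2: consonant
  'g' at position 3: consonant
  'p' at position 4: consonant
Total vowels: 1

1


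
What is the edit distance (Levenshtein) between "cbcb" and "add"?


Computing edit distance: "cbcb" -> "add"
DP table:
           a    d    d
      0    1    2    3
  c   1    1    2    3
  b   2    2    2    3
  c   3    3    3    3
  b   4    4    4    4
Edit distance = dp[4][3] = 4

4


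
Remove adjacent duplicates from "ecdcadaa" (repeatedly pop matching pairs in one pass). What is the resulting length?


Input: ecdcadaa
Stack-based adjacent duplicate removal:
  Read 'e': push. Stack: e
  Read 'c': push. Stack: ec
  Read 'd': push. Stack: ecd
  Read 'c': push. Stack: ecdc
  Read 'a': push. Stack: ecdca
  Read 'd': push. Stack: ecdcad
  Read 'a': push. Stack: ecdcada
  Read 'a': matches stack top 'a' => pop. Stack: ecdcad
Final stack: "ecdcad" (length 6)

6


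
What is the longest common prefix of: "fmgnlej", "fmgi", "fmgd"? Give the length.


Words: fmgnlej, fmgi, fmgd
  Position 0: all 'f' => match
  Position 1: all 'm' => match
  Position 2: all 'g' => match
  Position 3: ('n', 'i', 'd') => mismatch, stop
LCP = "fmg" (length 3)

3


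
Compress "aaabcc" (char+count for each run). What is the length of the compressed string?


Input: aaabcc
Runs:
  'a' x 3 => "a3"
  'b' x 1 => "b1"
  'c' x 2 => "c2"
Compressed: "a3b1c2"
Compressed length: 6

6


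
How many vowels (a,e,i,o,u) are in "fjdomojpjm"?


Input: fjdomojpjm
Checking each character:
  'f' at position 0: consonant
  'j' at position 1: consonant
  'd' at position 2: consonant
  'o' at position 3: vowel (running total: 1)
  'm' at position 4: consonant
  'o' at position 5: vowel (running total: 2)
  'j' at position 6: consonant
  'p' at position 7: consonant
  'j' at position 8: consonant
  'm' at position 9: consonant
Total vowels: 2

2


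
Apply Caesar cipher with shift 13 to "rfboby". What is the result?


Caesar cipher: shift "rfboby" by 13
  'r' (pos 17) + 13 = pos 4 = 'e'
  'f' (pos 5) + 13 = pos 18 = 's'
  'b' (pos 1) + 13 = pos 14 = 'o'
  'o' (pos 14) + 13 = pos 1 = 'b'
  'b' (pos 1) + 13 = pos 14 = 'o'
  'y' (pos 24) + 13 = pos 11 = 'l'
Result: esobol

esobol


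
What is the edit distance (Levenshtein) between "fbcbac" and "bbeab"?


Computing edit distance: "fbcbac" -> "bbeab"
DP table:
           b    b    e    a    b
      0    1    2    3    4    5
  f   1    1    2    3    4    5
  b   2    1    1    2    3    4
  c   3    2    2    2    3    4
  b   4    3    2    3    3    3
  a   5    4    3    3    3    4
  c   6    5    4    4    4    4
Edit distance = dp[6][5] = 4

4


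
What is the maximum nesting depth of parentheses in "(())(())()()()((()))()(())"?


Input: "(())(())()()()((()))()(())"
Tracking depth:
  Position 0 '(': depth becomes 1
  Position 1 '(': depth becomes 2
  Position 2 ')': depth becomes 1
  Position 3 ')': depth becomes 0
  Position 4 '(': depth becomes 1
  Position 5 '(': depth becomes 2
  Position 6 ')': depth becomes 1
  Position 7 ')': depth becomes 0
  Position 8 '(': depth becomes 1
  Position 9 ')': depth becomes 0
  Position 10 '(': depth becomes 1
  Position 11 ')': depth becomes 0
  Position 12 '(': depth becomes 1
  Position 13 ')': depth becomes 0
  Position 14 '(': depth becomes 1
  Position 15 '(': depth becomes 2
  Position 16 '(': depth becomes 3
  Position 17 ')': depth becomes 2
  Position 18 ')': depth becomes 1
  Position 19 ')': depth becomes 0
  Position 20 '(': depth becomes 1
  Position 21 ')': depth becomes 0
  Position 22 '(': depth becomes 1
  Position 23 '(': depth becomes 2
  Position 24 ')': depth becomes 1
  Position 25 ')': depth becomes 0
Maximum depth reached: 3

3


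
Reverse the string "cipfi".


Input: cipfi
Reading characters right to left:
  Position 4: 'i'
  Position 3: 'f'
  Position 2: 'p'
  Position 1: 'i'
  Position 0: 'c'
Reversed: ifpic

ifpic


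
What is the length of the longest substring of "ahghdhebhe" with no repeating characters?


Input: "ahghdhebhe"
Sliding window (track last position of each char):
  Position 0 ('a'): window [0,0] length 1 -- new best
  Position 1 ('h'): window [0,1] length 2 -- new best
  Position 2 ('g'): window [0,2] length 3 -- new best
  Position 3 ('h'): repeat (last at 1), move window start to 2
  Position 3 ('h'): window [2,3] length 2
  Position 4 ('d'): window [2,4] length 3
  Position 5 ('h'): repeat (last at 3), move window start to 4
  Position 5 ('h'): window [4,5] length 2
  Position 6 ('e'): window [4,6] length 3
  Position 7 ('b'): window [4,7] length 4 -- new best
  Position 8 ('h'): repeat (last at 5), move window start to 6
  Position 8 ('h'): window [6,8] length 3
  Position 9 ('e'): repeat (last at 6), move window start to 7
  Position 9 ('e'): window [7,9] length 3
Longest substring with no repeats: "dheb" with length 4

4


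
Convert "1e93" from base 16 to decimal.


Input: "1e93" in base 16
Positional expansion:
  Digit '1' (value 1) x 16^3 = 4096
  Digit 'e' (value 14) x 16^2 = 3584
  Digit '9' (value 9) x 16^1 = 144
  Digit '3' (value 3) x 16^0 = 3
Sum = 7827

7827


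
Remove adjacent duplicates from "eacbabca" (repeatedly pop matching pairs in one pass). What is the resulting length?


Input: eacbabca
Stack-based adjacent duplicate removal:
  Read 'e': push. Stack: e
  Read 'a': push. Stack: ea
  Read 'c': push. Stack: eac
  Read 'b': push. Stack: eacb
  Read 'a': push. Stack: eacba
  Read 'b': push. Stack: eacbab
  Read 'c': push. Stack: eacbabc
  Read 'a': push. Stack: eacbabca
Final stack: "eacbabca" (length 8)

8


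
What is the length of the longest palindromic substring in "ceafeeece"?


Input: "ceafeeece"
Checking substrings for palindromes:
  [4:7] "eee" (len 3) => palindrome
  [6:9] "ece" (len 3) => palindrome
  [4:6] "ee" (len 2) => palindrome
  [5:7] "ee" (len 2) => palindrome
Longest palindromic substring: "eee" with length 3

3


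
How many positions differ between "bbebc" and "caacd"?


Comparing "bbebc" and "caacd" position by position:
  Position 0: 'b' vs 'c' => DIFFER
  Position 1: 'b' vs 'a' => DIFFER
  Position 2: 'e' vs 'a' => DIFFER
  Position 3: 'b' vs 'c' => DIFFER
  Position 4: 'c' vs 'd' => DIFFER
Positions that differ: 5

5


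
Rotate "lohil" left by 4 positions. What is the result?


Input: "lohil", rotate left by 4
First 4 characters: "lohi"
Remaining characters: "l"
Concatenate remaining + first: "l" + "lohi" = "llohi"

llohi


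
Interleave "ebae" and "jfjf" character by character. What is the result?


Interleaving "ebae" and "jfjf":
  Position 0: 'e' from first, 'j' from second => "ej"
  Position 1: 'b' from first, 'f' from second => "bf"
  Position 2: 'a' from first, 'j' from second => "aj"
  Position 3: 'e' from first, 'f' from second => "ef"
Result: ejbfajef

ejbfajef


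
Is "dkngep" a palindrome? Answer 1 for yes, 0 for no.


Input: dkngep
Reversed: pegnkd
  Compare pos 0 ('d') with pos 5 ('p'): MISMATCH
  Compare pos 1 ('k') with pos 4 ('e'): MISMATCH
  Compare pos 2 ('n') with pos 3 ('g'): MISMATCH
Result: not a palindrome

0


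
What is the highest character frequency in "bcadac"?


Input: bcadac
Character counts:
  'a': 2
  'b': 1
  'c': 2
  'd': 1
Maximum frequency: 2

2


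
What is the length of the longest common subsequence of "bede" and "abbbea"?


LCS of "bede" and "abbbea"
DP table:
           a    b    b    b    e    a
      0    0    0    0    0    0    0
  b   0    0    1    1    1    1    1
  e   0    0    1    1    1    2    2
  d   0    0    1    1    1    2    2
  e   0    0    1    1    1    2    2
LCS length = dp[4][6] = 2

2


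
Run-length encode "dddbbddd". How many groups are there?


Input: dddbbddd
Scanning for consecutive runs:
  Group 1: 'd' x 3 (positions 0-2)
  Group 2: 'b' x 2 (positions 3-4)
  Group 3: 'd' x 3 (positions 5-7)
Total groups: 3

3


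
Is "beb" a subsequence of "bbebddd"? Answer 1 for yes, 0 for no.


Check if "beb" is a subsequence of "bbebddd"
Greedy scan:
  Position 0 ('b'): matches sub[0] = 'b'
  Position 1 ('b'): no match needed
  Position 2 ('e'): matches sub[1] = 'e'
  Position 3 ('b'): matches sub[2] = 'b'
  Position 4 ('d'): no match needed
  Position 5 ('d'): no match needed
  Position 6 ('d'): no match needed
All 3 characters matched => is a subsequence

1


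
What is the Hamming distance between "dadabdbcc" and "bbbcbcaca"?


Comparing "dadabdbcc" and "bbbcbcaca" position by position:
  Position 0: 'd' vs 'b' => differ
  Position 1: 'a' vs 'b' => differ
  Position 2: 'd' vs 'b' => differ
  Position 3: 'a' vs 'c' => differ
  Position 4: 'b' vs 'b' => same
  Position 5: 'd' vs 'c' => differ
  Position 6: 'b' vs 'a' => differ
  Position 7: 'c' vs 'c' => same
  Position 8: 'c' vs 'a' => differ
Total differences (Hamming distance): 7

7


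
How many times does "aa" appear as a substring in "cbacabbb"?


Searching for "aa" in "cbacabbb"
Scanning each position:
  Position 0: "cb" => no
  Position 1: "ba" => no
  Position 2: "ac" => no
  Position 3: "ca" => no
  Position 4: "ab" => no
  Position 5: "bb" => no
  Position 6: "bb" => no
Total occurrences: 0

0


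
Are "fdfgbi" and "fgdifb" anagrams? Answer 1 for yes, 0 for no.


Strings: "fdfgbi", "fgdifb"
Sorted first:  bdffgi
Sorted second: bdffgi
Sorted forms match => anagrams

1


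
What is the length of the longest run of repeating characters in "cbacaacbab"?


Input: "cbacaacbab"
Scanning for longest run:
  Position 1 ('b'): new char, reset run to 1
  Position 2 ('a'): new char, reset run to 1
  Position 3 ('c'): new char, reset run to 1
  Position 4 ('a'): new char, reset run to 1
  Position 5 ('a'): continues run of 'a', length=2
  Position 6 ('c'): new char, reset run to 1
  Position 7 ('b'): new char, reset run to 1
  Position 8 ('a'): new char, reset run to 1
  Position 9 ('b'): new char, reset run to 1
Longest run: 'a' with length 2

2


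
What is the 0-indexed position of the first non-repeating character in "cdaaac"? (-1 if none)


Input: cdaaac
Character frequencies:
  'a': 3
  'c': 2
  'd': 1
Scanning left to right for freq == 1:
  Position 0 ('c'): freq=2, skip
  Position 1 ('d'): unique! => answer = 1

1


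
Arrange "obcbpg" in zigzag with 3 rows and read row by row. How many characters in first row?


Zigzag "obcbpg" into 3 rows:
Placing characters:
  'o' => row 0
  'b' => row 1
  'c' => row 2
  'b' => row 1
  'p' => row 0
  'g' => row 1
Rows:
  Row 0: "op"
  Row 1: "bbg"
  Row 2: "c"
First row length: 2

2


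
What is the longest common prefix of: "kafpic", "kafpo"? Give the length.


Words: kafpic, kafpo
  Position 0: all 'k' => match
  Position 1: all 'a' => match
  Position 2: all 'f' => match
  Position 3: all 'p' => match
  Position 4: ('i', 'o') => mismatch, stop
LCP = "kafp" (length 4)

4


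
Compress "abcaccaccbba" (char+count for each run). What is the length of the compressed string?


Input: abcaccaccbba
Runs:
  'a' x 1 => "a1"
  'b' x 1 => "b1"
  'c' x 1 => "c1"
  'a' x 1 => "a1"
  'c' x 2 => "c2"
  'a' x 1 => "a1"
  'c' x 2 => "c2"
  'b' x 2 => "b2"
  'a' x 1 => "a1"
Compressed: "a1b1c1a1c2a1c2b2a1"
Compressed length: 18

18


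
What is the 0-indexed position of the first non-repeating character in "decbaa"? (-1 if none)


Input: decbaa
Character frequencies:
  'a': 2
  'b': 1
  'c': 1
  'd': 1
  'e': 1
Scanning left to right for freq == 1:
  Position 0 ('d'): unique! => answer = 0

0


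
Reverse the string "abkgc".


Input: abkgc
Reading characters right to left:
  Position 4: 'c'
  Position 3: 'g'
  Position 2: 'k'
  Position 1: 'b'
  Position 0: 'a'
Reversed: cgkba

cgkba


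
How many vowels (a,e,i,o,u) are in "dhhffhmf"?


Input: dhhffhmf
Checking each character:
  'd' at position 0: consonant
  'h' at position 1: consonant
  'h' at position 2: consonant
  'f' at position 3: consonant
  'f' at position 4: consonant
  'h' at position 5: consonant
  'm' at position 6: consonant
  'f' at position 7: consonant
Total vowels: 0

0


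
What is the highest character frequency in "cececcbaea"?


Input: cececcbaea
Character counts:
  'a': 2
  'b': 1
  'c': 4
  'e': 3
Maximum frequency: 4

4


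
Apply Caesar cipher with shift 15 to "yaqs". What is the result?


Caesar cipher: shift "yaqs" by 15
  'y' (pos 24) + 15 = pos 13 = 'n'
  'a' (pos 0) + 15 = pos 15 = 'p'
  'q' (pos 16) + 15 = pos 5 = 'f'
  's' (pos 18) + 15 = pos 7 = 'h'
Result: npfh

npfh


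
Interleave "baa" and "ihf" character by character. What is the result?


Interleaving "baa" and "ihf":
  Position 0: 'b' from first, 'i' from second => "bi"
  Position 1: 'a' from first, 'h' from second => "ah"
  Position 2: 'a' from first, 'f' from second => "af"
Result: biahaf

biahaf


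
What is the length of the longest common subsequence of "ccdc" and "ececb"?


LCS of "ccdc" and "ececb"
DP table:
           e    c    e    c    b
      0    0    0    0    0    0
  c   0    0    1    1    1    1
  c   0    0    1    1    2    2
  d   0    0    1    1    2    2
  c   0    0    1    1    2    2
LCS length = dp[4][5] = 2

2


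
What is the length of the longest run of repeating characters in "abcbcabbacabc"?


Input: "abcbcabbacabc"
Scanning for longest run:
  Position 1 ('b'): new char, reset run to 1
  Position 2 ('c'): new char, reset run to 1
  Position 3 ('b'): new char, reset run to 1
  Position 4 ('c'): new char, reset run to 1
  Position 5 ('a'): new char, reset run to 1
  Position 6 ('b'): new char, reset run to 1
  Position 7 ('b'): continues run of 'b', length=2
  Position 8 ('a'): new char, reset run to 1
  Position 9 ('c'): new char, reset run to 1
  Position 10 ('a'): new char, reset run to 1
  Position 11 ('b'): new char, reset run to 1
  Position 12 ('c'): new char, reset run to 1
Longest run: 'b' with length 2

2


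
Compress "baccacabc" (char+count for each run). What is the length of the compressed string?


Input: baccacabc
Runs:
  'b' x 1 => "b1"
  'a' x 1 => "a1"
  'c' x 2 => "c2"
  'a' x 1 => "a1"
  'c' x 1 => "c1"
  'a' x 1 => "a1"
  'b' x 1 => "b1"
  'c' x 1 => "c1"
Compressed: "b1a1c2a1c1a1b1c1"
Compressed length: 16

16


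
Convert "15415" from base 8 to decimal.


Input: "15415" in base 8
Positional expansion:
  Digit '1' (value 1) x 8^4 = 4096
  Digit '5' (value 5) x 8^3 = 2560
  Digit '4' (value 4) x 8^2 = 256
  Digit '1' (value 1) x 8^1 = 8
  Digit '5' (value 5) x 8^0 = 5
Sum = 6925

6925


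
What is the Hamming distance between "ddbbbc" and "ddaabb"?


Comparing "ddbbbc" and "ddaabb" position by position:
  Position 0: 'd' vs 'd' => same
  Position 1: 'd' vs 'd' => same
  Position 2: 'b' vs 'a' => differ
  Position 3: 'b' vs 'a' => differ
  Position 4: 'b' vs 'b' => same
  Position 5: 'c' vs 'b' => differ
Total differences (Hamming distance): 3

3


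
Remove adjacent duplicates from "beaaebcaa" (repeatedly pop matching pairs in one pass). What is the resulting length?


Input: beaaebcaa
Stack-based adjacent duplicate removal:
  Read 'b': push. Stack: b
  Read 'e': push. Stack: be
  Read 'a': push. Stack: bea
  Read 'a': matches stack top 'a' => pop. Stack: be
  Read 'e': matches stack top 'e' => pop. Stack: b
  Read 'b': matches stack top 'b' => pop. Stack: (empty)
  Read 'c': push. Stack: c
  Read 'a': push. Stack: ca
  Read 'a': matches stack top 'a' => pop. Stack: c
Final stack: "c" (length 1)

1


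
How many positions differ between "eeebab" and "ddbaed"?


Comparing "eeebab" and "ddbaed" position by position:
  Position 0: 'e' vs 'd' => DIFFER
  Position 1: 'e' vs 'd' => DIFFER
  Position 2: 'e' vs 'b' => DIFFER
  Position 3: 'b' vs 'a' => DIFFER
  Position 4: 'a' vs 'e' => DIFFER
  Position 5: 'b' vs 'd' => DIFFER
Positions that differ: 6

6


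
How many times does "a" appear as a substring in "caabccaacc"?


Searching for "a" in "caabccaacc"
Scanning each position:
  Position 0: "c" => no
  Position 1: "a" => MATCH
  Position 2: "a" => MATCH
  Position 3: "b" => no
  Position 4: "c" => no
  Position 5: "c" => no
  Position 6: "a" => MATCH
  Position 7: "a" => MATCH
  Position 8: "c" => no
  Position 9: "c" => no
Total occurrences: 4

4


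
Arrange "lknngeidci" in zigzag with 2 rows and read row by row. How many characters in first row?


Zigzag "lknngeidci" into 2 rows:
Placing characters:
  'l' => row 0
  'k' => row 1
  'n' => row 0
  'n' => row 1
  'g' => row 0
  'e' => row 1
  'i' => row 0
  'd' => row 1
  'c' => row 0
  'i' => row 1
Rows:
  Row 0: "lngic"
  Row 1: "knedi"
First row length: 5

5


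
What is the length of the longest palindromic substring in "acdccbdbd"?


Input: "acdccbdbd"
Checking substrings for palindromes:
  [1:4] "cdc" (len 3) => palindrome
  [5:8] "bdb" (len 3) => palindrome
  [6:9] "dbd" (len 3) => palindrome
  [3:5] "cc" (len 2) => palindrome
Longest palindromic substring: "cdc" with length 3

3


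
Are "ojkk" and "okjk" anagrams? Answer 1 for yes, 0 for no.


Strings: "ojkk", "okjk"
Sorted first:  jkko
Sorted second: jkko
Sorted forms match => anagrams

1


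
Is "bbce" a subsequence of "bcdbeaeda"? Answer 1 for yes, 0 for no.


Check if "bbce" is a subsequence of "bcdbeaeda"
Greedy scan:
  Position 0 ('b'): matches sub[0] = 'b'
  Position 1 ('c'): no match needed
  Position 2 ('d'): no match needed
  Position 3 ('b'): matches sub[1] = 'b'
  Position 4 ('e'): no match needed
  Position 5 ('a'): no match needed
  Position 6 ('e'): no match needed
  Position 7 ('d'): no match needed
  Position 8 ('a'): no match needed
Only matched 2/4 characters => not a subsequence

0


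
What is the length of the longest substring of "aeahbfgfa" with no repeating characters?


Input: "aeahbfgfa"
Sliding window (track last position of each char):
  Position 0 ('a'): window [0,0] length 1 -- new best
  Position 1 ('e'): window [0,1] length 2 -- new best
  Position 2 ('a'): repeat (last at 0), move window start to 1
  Position 2 ('a'): window [1,2] length 2
  Position 3 ('h'): window [1,3] length 3 -- new best
  Position 4 ('b'): window [1,4] length 4 -- new best
  Position 5 ('f'): window [1,5] length 5 -- new best
  Position 6 ('g'): window [1,6] length 6 -- new best
  Position 7 ('f'): repeat (last at 5), move window start to 6
  Position 7 ('f'): window [6,7] length 2
  Position 8 ('a'): window [6,8] length 3
Longest substring with no repeats: "eahbfg" with length 6

6


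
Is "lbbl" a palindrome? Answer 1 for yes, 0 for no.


Input: lbbl
Reversed: lbbl
  Compare pos 0 ('l') with pos 3 ('l'): match
  Compare pos 1 ('b') with pos 2 ('b'): match
Result: palindrome

1


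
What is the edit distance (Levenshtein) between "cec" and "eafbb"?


Computing edit distance: "cec" -> "eafbb"
DP table:
           e    a    f    b    b
      0    1    2    3    4    5
  c   1    1    2    3    4    5
  e   2    1    2    3    4    5
  c   3    2    2    3    4    5
Edit distance = dp[3][5] = 5

5


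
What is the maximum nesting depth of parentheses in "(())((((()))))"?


Input: "(())((((()))))"
Tracking depth:
  Position 0 '(': depth becomes 1
  Position 1 '(': depth becomes 2
  Position 2 ')': depth becomes 1
  Position 3 ')': depth becomes 0
  Position 4 '(': depth becomes 1
  Position 5 '(': depth becomes 2
  Position 6 '(': depth becomes 3
  Position 7 '(': depth becomes 4
  Position 8 '(': depth becomes 5
  Position 9 ')': depth becomes 4
  Position 10 ')': depth becomes 3
  Position 11 ')': depth becomes 2
  Position 12 ')': depth becomes 1
  Position 13 ')': depth becomes 0
Maximum depth reached: 5

5


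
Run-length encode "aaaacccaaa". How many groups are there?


Input: aaaacccaaa
Scanning for consecutive runs:
  Group 1: 'a' x 4 (positions 0-3)
  Group 2: 'c' x 3 (positions 4-6)
  Group 3: 'a' x 3 (positions 7-9)
Total groups: 3

3


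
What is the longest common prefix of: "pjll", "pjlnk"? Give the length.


Words: pjll, pjlnk
  Position 0: all 'p' => match
  Position 1: all 'j' => match
  Position 2: all 'l' => match
  Position 3: ('l', 'n') => mismatch, stop
LCP = "pjl" (length 3)

3


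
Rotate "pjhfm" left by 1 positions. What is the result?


Input: "pjhfm", rotate left by 1
First 1 characters: "p"
Remaining characters: "jhfm"
Concatenate remaining + first: "jhfm" + "p" = "jhfmp"

jhfmp


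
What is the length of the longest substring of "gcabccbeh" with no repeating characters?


Input: "gcabccbeh"
Sliding window (track last position of each char):
  Position 0 ('g'): window [0,0] length 1 -- new best
  Position 1 ('c'): window [0,1] length 2 -- new best
  Position 2 ('a'): window [0,2] length 3 -- new best
  Position 3 ('b'): window [0,3] length 4 -- new best
  Position 4 ('c'): repeat (last at 1), move window start to 2
  Position 4 ('c'): window [2,4] length 3
  Position 5 ('c'): repeat (last at 4), move window start to 5
  Position 5 ('c'): window [5,5] length 1
  Position 6 ('b'): window [5,6] length 2
  Position 7 ('e'): window [5,7] length 3
  Position 8 ('h'): window [5,8] length 4
Longest substring with no repeats: "gcab" with length 4

4


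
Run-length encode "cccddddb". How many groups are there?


Input: cccddddb
Scanning for consecutive runs:
  Group 1: 'c' x 3 (positions 0-2)
  Group 2: 'd' x 4 (positions 3-6)
  Group 3: 'b' x 1 (positions 7-7)
Total groups: 3

3


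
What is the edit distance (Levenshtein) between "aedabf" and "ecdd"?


Computing edit distance: "aedabf" -> "ecdd"
DP table:
           e    c    d    d
      0    1    2    3    4
  a   1    1    2    3    4
  e   2    1    2    3    4
  d   3    2    2    2    3
  a   4    3    3    3    3
  b   5    4    4    4    4
  f   6    5    5    5    5
Edit distance = dp[6][4] = 5

5


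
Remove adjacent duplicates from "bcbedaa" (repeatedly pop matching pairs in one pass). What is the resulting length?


Input: bcbedaa
Stack-based adjacent duplicate removal:
  Read 'b': push. Stack: b
  Read 'c': push. Stack: bc
  Read 'b': push. Stack: bcb
  Read 'e': push. Stack: bcbe
  Read 'd': push. Stack: bcbed
  Read 'a': push. Stack: bcbeda
  Read 'a': matches stack top 'a' => pop. Stack: bcbed
Final stack: "bcbed" (length 5)

5


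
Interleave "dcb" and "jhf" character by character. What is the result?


Interleaving "dcb" and "jhf":
  Position 0: 'd' from first, 'j' from second => "dj"
  Position 1: 'c' from first, 'h' from second => "ch"
  Position 2: 'b' from first, 'f' from second => "bf"
Result: djchbf

djchbf


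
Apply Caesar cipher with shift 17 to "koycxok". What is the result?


Caesar cipher: shift "koycxok" by 17
  'k' (pos 10) + 17 = pos 1 = 'b'
  'o' (pos 14) + 17 = pos 5 = 'f'
  'y' (pos 24) + 17 = pos 15 = 'p'
  'c' (pos 2) + 17 = pos 19 = 't'
  'x' (pos 23) + 17 = pos 14 = 'o'
  'o' (pos 14) + 17 = pos 5 = 'f'
  'k' (pos 10) + 17 = pos 1 = 'b'
Result: bfptofb

bfptofb


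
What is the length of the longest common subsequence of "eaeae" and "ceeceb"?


LCS of "eaeae" and "ceeceb"
DP table:
           c    e    e    c    e    b
      0    0    0    0    0    0    0
  e   0    0    1    1    1    1    1
  a   0    0    1    1    1    1    1
  e   0    0    1    2    2    2    2
  a   0    0    1    2    2    2    2
  e   0    0    1    2    2    3    3
LCS length = dp[5][6] = 3

3


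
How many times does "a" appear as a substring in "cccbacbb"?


Searching for "a" in "cccbacbb"
Scanning each position:
  Position 0: "c" => no
  Position 1: "c" => no
  Position 2: "c" => no
  Position 3: "b" => no
  Position 4: "a" => MATCH
  Position 5: "c" => no
  Position 6: "b" => no
  Position 7: "b" => no
Total occurrences: 1

1


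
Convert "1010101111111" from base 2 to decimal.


Input: "1010101111111" in base 2
Positional expansion:
  Digit '1' (value 1) x 2^12 = 4096
  Digit '0' (value 0) x 2^11 = 0
  Digit '1' (value 1) x 2^10 = 1024
  Digit '0' (value 0) x 2^9 = 0
  Digit '1' (value 1) x 2^8 = 256
  Digit '0' (value 0) x 2^7 = 0
  Digit '1' (value 1) x 2^6 = 64
  Digit '1' (value 1) x 2^5 = 32
  Digit '1' (value 1) x 2^4 = 16
  Digit '1' (value 1) x 2^3 = 8
  Digit '1' (value 1) x 2^2 = 4
  Digit '1' (value 1) x 2^1 = 2
  Digit '1' (value 1) x 2^0 = 1
Sum = 5503

5503


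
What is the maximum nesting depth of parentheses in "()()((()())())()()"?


Input: "()()((()())())()()"
Tracking depth:
  Position 0 '(': depth becomes 1
  Position 1 ')': depth becomes 0
  Position 2 '(': depth becomes 1
  Position 3 ')': depth becomes 0
  Position 4 '(': depth becomes 1
  Position 5 '(': depth becomes 2
  Position 6 '(': depth becomes 3
  Position 7 ')': depth becomes 2
  Position 8 '(': depth becomes 3
  Position 9 ')': depth becomes 2
  Position 10 ')': depth becomes 1
  Position 11 '(': depth becomes 2
  Position 12 ')': depth becomes 1
  Position 13 ')': depth becomes 0
  Position 14 '(': depth becomes 1
  Position 15 ')': depth becomes 0
  Position 16 '(': depth becomes 1
  Position 17 ')': depth becomes 0
Maximum depth reached: 3

3


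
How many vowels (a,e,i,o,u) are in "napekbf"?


Input: napekbf
Checking each character:
  'n' at position 0: consonant
  'a' at position 1: vowel (running total: 1)
  'p' at position 2: consonant
  'e' at position 3: vowel (running total: 2)
  'k' at position 4: consonant
  'b' at position 5: consonant
  'f' at position 6: consonant
Total vowels: 2

2


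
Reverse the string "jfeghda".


Input: jfeghda
Reading characters right to left:
  Position 6: 'a'
  Position 5: 'd'
  Position 4: 'h'
  Position 3: 'g'
  Position 2: 'e'
  Position 1: 'f'
  Position 0: 'j'
Reversed: adhgefj

adhgefj


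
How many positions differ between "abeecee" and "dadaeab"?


Comparing "abeecee" and "dadaeab" position by position:
  Position 0: 'a' vs 'd' => DIFFER
  Position 1: 'b' vs 'a' => DIFFER
  Position 2: 'e' vs 'd' => DIFFER
  Position 3: 'e' vs 'a' => DIFFER
  Position 4: 'c' vs 'e' => DIFFER
  Position 5: 'e' vs 'a' => DIFFER
  Position 6: 'e' vs 'b' => DIFFER
Positions that differ: 7

7


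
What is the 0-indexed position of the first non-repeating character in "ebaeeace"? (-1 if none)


Input: ebaeeace
Character frequencies:
  'a': 2
  'b': 1
  'c': 1
  'e': 4
Scanning left to right for freq == 1:
  Position 0 ('e'): freq=4, skip
  Position 1 ('b'): unique! => answer = 1

1


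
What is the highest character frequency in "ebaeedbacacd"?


Input: ebaeedbacacd
Character counts:
  'a': 3
  'b': 2
  'c': 2
  'd': 2
  'e': 3
Maximum frequency: 3

3


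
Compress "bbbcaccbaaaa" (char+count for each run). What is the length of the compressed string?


Input: bbbcaccbaaaa
Runs:
  'b' x 3 => "b3"
  'c' x 1 => "c1"
  'a' x 1 => "a1"
  'c' x 2 => "c2"
  'b' x 1 => "b1"
  'a' x 4 => "a4"
Compressed: "b3c1a1c2b1a4"
Compressed length: 12

12


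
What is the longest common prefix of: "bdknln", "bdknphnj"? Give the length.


Words: bdknln, bdknphnj
  Position 0: all 'b' => match
  Position 1: all 'd' => match
  Position 2: all 'k' => match
  Position 3: all 'n' => match
  Position 4: ('l', 'p') => mismatch, stop
LCP = "bdkn" (length 4)

4


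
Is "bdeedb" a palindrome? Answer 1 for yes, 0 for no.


Input: bdeedb
Reversed: bdeedb
  Compare pos 0 ('b') with pos 5 ('b'): match
  Compare pos 1 ('d') with pos 4 ('d'): match
  Compare pos 2 ('e') with pos 3 ('e'): match
Result: palindrome

1


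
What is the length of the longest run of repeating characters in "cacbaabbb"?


Input: "cacbaabbb"
Scanning for longest run:
  Position 1 ('a'): new char, reset run to 1
  Position 2 ('c'): new char, reset run to 1
  Position 3 ('b'): new char, reset run to 1
  Position 4 ('a'): new char, reset run to 1
  Position 5 ('a'): continues run of 'a', length=2
  Position 6 ('b'): new char, reset run to 1
  Position 7 ('b'): continues run of 'b', length=2
  Position 8 ('b'): continues run of 'b', length=3
Longest run: 'b' with length 3

3


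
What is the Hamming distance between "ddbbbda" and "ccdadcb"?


Comparing "ddbbbda" and "ccdadcb" position by position:
  Position 0: 'd' vs 'c' => differ
  Position 1: 'd' vs 'c' => differ
  Position 2: 'b' vs 'd' => differ
  Position 3: 'b' vs 'a' => differ
  Position 4: 'b' vs 'd' => differ
  Position 5: 'd' vs 'c' => differ
  Position 6: 'a' vs 'b' => differ
Total differences (Hamming distance): 7

7


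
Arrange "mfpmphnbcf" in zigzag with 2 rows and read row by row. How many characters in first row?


Zigzag "mfpmphnbcf" into 2 rows:
Placing characters:
  'm' => row 0
  'f' => row 1
  'p' => row 0
  'm' => row 1
  'p' => row 0
  'h' => row 1
  'n' => row 0
  'b' => row 1
  'c' => row 0
  'f' => row 1
Rows:
  Row 0: "mppnc"
  Row 1: "fmhbf"
First row length: 5

5


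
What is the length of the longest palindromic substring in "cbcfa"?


Input: "cbcfa"
Checking substrings for palindromes:
  [0:3] "cbc" (len 3) => palindrome
Longest palindromic substring: "cbc" with length 3

3


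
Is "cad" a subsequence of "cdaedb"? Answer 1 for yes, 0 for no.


Check if "cad" is a subsequence of "cdaedb"
Greedy scan:
  Position 0 ('c'): matches sub[0] = 'c'
  Position 1 ('d'): no match needed
  Position 2 ('a'): matches sub[1] = 'a'
  Position 3 ('e'): no match needed
  Position 4 ('d'): matches sub[2] = 'd'
  Position 5 ('b'): no match needed
All 3 characters matched => is a subsequence

1


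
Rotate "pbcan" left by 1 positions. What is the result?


Input: "pbcan", rotate left by 1
First 1 characters: "p"
Remaining characters: "bcan"
Concatenate remaining + first: "bcan" + "p" = "bcanp"

bcanp


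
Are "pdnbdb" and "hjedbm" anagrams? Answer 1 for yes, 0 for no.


Strings: "pdnbdb", "hjedbm"
Sorted first:  bbddnp
Sorted second: bdehjm
Differ at position 1: 'b' vs 'd' => not anagrams

0


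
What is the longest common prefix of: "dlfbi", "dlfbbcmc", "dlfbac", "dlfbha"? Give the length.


Words: dlfbi, dlfbbcmc, dlfbac, dlfbha
  Position 0: all 'd' => match
  Position 1: all 'l' => match
  Position 2: all 'f' => match
  Position 3: all 'b' => match
  Position 4: ('i', 'b', 'a', 'h') => mismatch, stop
LCP = "dlfb" (length 4)

4


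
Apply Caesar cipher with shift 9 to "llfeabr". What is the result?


Caesar cipher: shift "llfeabr" by 9
  'l' (pos 11) + 9 = pos 20 = 'u'
  'l' (pos 11) + 9 = pos 20 = 'u'
  'f' (pos 5) + 9 = pos 14 = 'o'
  'e' (pos 4) + 9 = pos 13 = 'n'
  'a' (pos 0) + 9 = pos 9 = 'j'
  'b' (pos 1) + 9 = pos 10 = 'k'
  'r' (pos 17) + 9 = pos 0 = 'a'
Result: uuonjka

uuonjka


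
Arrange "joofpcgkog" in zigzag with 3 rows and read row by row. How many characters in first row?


Zigzag "joofpcgkog" into 3 rows:
Placing characters:
  'j' => row 0
  'o' => row 1
  'o' => row 2
  'f' => row 1
  'p' => row 0
  'c' => row 1
  'g' => row 2
  'k' => row 1
  'o' => row 0
  'g' => row 1
Rows:
  Row 0: "jpo"
  Row 1: "ofckg"
  Row 2: "og"
First row length: 3

3


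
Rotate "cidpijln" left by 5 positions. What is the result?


Input: "cidpijln", rotate left by 5
First 5 characters: "cidpi"
Remaining characters: "jln"
Concatenate remaining + first: "jln" + "cidpi" = "jlncidpi"

jlncidpi


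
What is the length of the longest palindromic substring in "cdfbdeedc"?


Input: "cdfbdeedc"
Checking substrings for palindromes:
  [4:8] "deed" (len 4) => palindrome
  [5:7] "ee" (len 2) => palindrome
Longest palindromic substring: "deed" with length 4

4


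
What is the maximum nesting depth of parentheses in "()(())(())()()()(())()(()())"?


Input: "()(())(())()()()(())()(()())"
Tracking depth:
  Position 0 '(': depth becomes 1
  Position 1 ')': depth becomes 0
  Position 2 '(': depth becomes 1
  Position 3 '(': depth becomes 2
  Position 4 ')': depth becomes 1
  Position 5 ')': depth becomes 0
  Position 6 '(': depth becomes 1
  Position 7 '(': depth becomes 2
  Position 8 ')': depth becomes 1
  Position 9 ')': depth becomes 0
  Position 10 '(': depth becomes 1
  Position 11 ')': depth becomes 0
  Position 12 '(': depth becomes 1
  Position 13 ')': depth becomes 0
  Position 14 '(': depth becomes 1
  Position 15 ')': depth becomes 0
  Position 16 '(': depth becomes 1
  Position 17 '(': depth becomes 2
  Position 18 ')': depth becomes 1
  Position 19 ')': depth becomes 0
  Position 20 '(': depth becomes 1
  Position 21 ')': depth becomes 0
  Position 22 '(': depth becomes 1
  Position 23 '(': depth becomes 2
  Position 24 ')': depth becomes 1
  Position 25 '(': depth becomes 2
  Position 26 ')': depth becomes 1
  Position 27 ')': depth becomes 0
Maximum depth reached: 2

2


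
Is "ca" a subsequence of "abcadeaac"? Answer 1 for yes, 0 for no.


Check if "ca" is a subsequence of "abcadeaac"
Greedy scan:
  Position 0 ('a'): no match needed
  Position 1 ('b'): no match needed
  Position 2 ('c'): matches sub[0] = 'c'
  Position 3 ('a'): matches sub[1] = 'a'
  Position 4 ('d'): no match needed
  Position 5 ('e'): no match needed
  Position 6 ('a'): no match needed
  Position 7 ('a'): no match needed
  Position 8 ('c'): no match needed
All 2 characters matched => is a subsequence

1


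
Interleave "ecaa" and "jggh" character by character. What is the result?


Interleaving "ecaa" and "jggh":
  Position 0: 'e' from first, 'j' from second => "ej"
  Position 1: 'c' from first, 'g' from second => "cg"
  Position 2: 'a' from first, 'g' from second => "ag"
  Position 3: 'a' from first, 'h' from second => "ah"
Result: ejcgagah

ejcgagah


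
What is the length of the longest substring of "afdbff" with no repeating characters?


Input: "afdbff"
Sliding window (track last position of each char):
  Position 0 ('a'): window [0,0] length 1 -- new best
  Position 1 ('f'): window [0,1] length 2 -- new best
  Position 2 ('d'): window [0,2] length 3 -- new best
  Position 3 ('b'): window [0,3] length 4 -- new best
  Position 4 ('f'): repeat (last at 1), move window start to 2
  Position 4 ('f'): window [2,4] length 3
  Position 5 ('f'): repeat (last at 4), move window start to 5
  Position 5 ('f'): window [5,5] length 1
Longest substring with no repeats: "afdb" with length 4

4


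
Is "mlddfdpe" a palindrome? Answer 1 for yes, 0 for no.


Input: mlddfdpe
Reversed: epdfddlm
  Compare pos 0 ('m') with pos 7 ('e'): MISMATCH
  Compare pos 1 ('l') with pos 6 ('p'): MISMATCH
  Compare pos 2 ('d') with pos 5 ('d'): match
  Compare pos 3 ('d') with pos 4 ('f'): MISMATCH
Result: not a palindrome

0


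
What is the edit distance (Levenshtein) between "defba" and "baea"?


Computing edit distance: "defba" -> "baea"
DP table:
           b    a    e    a
      0    1    2    3    4
  d   1    1    2    3    4
  e   2    2    2    2    3
  f   3    3    3    3    3
  b   4    3    4    4    4
  a   5    4    3    4    4
Edit distance = dp[5][4] = 4

4


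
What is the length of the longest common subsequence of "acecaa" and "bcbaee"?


LCS of "acecaa" and "bcbaee"
DP table:
           b    c    b    a    e    e
      0    0    0    0    0    0    0
  a   0    0    0    0    1    1    1
  c   0    0    1    1    1    1    1
  e   0    0    1    1    1    2    2
  c   0    0    1    1    1    2    2
  a   0    0    1    1    2    2    2
  a   0    0    1    1    2    2    2
LCS length = dp[6][6] = 2

2


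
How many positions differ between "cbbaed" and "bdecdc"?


Comparing "cbbaed" and "bdecdc" position by position:
  Position 0: 'c' vs 'b' => DIFFER
  Position 1: 'b' vs 'd' => DIFFER
  Position 2: 'b' vs 'e' => DIFFER
  Position 3: 'a' vs 'c' => DIFFER
  Position 4: 'e' vs 'd' => DIFFER
  Position 5: 'd' vs 'c' => DIFFER
Positions that differ: 6

6


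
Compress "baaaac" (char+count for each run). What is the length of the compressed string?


Input: baaaac
Runs:
  'b' x 1 => "b1"
  'a' x 4 => "a4"
  'c' x 1 => "c1"
Compressed: "b1a4c1"
Compressed length: 6

6
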